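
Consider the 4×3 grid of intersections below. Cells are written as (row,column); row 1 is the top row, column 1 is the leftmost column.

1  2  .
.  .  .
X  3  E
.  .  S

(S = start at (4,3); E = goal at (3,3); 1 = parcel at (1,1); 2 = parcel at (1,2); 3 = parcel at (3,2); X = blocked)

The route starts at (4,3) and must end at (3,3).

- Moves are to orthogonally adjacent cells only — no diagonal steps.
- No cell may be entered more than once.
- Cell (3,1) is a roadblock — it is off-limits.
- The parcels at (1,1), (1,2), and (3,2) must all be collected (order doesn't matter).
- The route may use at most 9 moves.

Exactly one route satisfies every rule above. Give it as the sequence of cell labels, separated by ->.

The budget equals the shortest possible length, so every move has to be on a shortest route through the required cells.
Route from (4,3): left 1 to (4,2), up 2 to (2,2), left 1 to (2,1), up 1 to (1,1), right 2 to (1,3), down 2 to (3,3) — 9 moves in all.
Check: all required cells visited; 9 ≤ 9 moves.

(4,3) -> (4,2) -> (3,2) -> (2,2) -> (2,1) -> (1,1) -> (1,2) -> (1,3) -> (2,3) -> (3,3)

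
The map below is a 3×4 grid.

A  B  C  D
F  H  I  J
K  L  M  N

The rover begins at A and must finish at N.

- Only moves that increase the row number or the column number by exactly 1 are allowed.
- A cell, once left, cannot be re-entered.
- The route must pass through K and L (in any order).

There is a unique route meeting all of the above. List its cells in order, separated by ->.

A -> F -> K -> L -> M -> N

Moves only go right or down, so the column and row indices never decrease.
Route from A: 2× down (reaching K), 3× right (reaching N) — 5 moves in all.
Check: all required cells visited.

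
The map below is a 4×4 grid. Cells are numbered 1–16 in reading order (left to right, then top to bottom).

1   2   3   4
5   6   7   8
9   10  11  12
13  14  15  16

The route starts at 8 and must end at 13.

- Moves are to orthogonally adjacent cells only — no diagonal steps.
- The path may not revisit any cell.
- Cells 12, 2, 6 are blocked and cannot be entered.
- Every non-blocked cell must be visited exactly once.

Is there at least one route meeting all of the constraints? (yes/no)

Cell 1 has only one open neighbour but is neither the start nor the goal, so a Hamiltonian route would have to both enter and leave it through the same neighbour — impossible without revisiting.

no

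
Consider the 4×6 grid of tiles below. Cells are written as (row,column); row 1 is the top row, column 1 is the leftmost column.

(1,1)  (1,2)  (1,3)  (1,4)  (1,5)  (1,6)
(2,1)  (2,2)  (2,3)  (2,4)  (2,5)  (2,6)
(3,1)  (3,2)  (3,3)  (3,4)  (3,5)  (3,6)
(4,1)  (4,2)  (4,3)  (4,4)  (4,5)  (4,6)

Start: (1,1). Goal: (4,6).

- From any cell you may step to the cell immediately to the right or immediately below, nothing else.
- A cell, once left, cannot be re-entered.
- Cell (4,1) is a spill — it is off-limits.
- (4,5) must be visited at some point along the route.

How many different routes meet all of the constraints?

A right/down-only route from (1,1) to (4,6) makes exactly 3 down-moves and 5 right-moves in some order.
With no other constraints that would be C(8,3) = 56 routes.
Split at (4,5) and multiply the segment counts (each segment already excludes blocked cells): (1,1)→(4,5): 34; (4,5)→(4,6): 1; product = 34.
That gives 34 routes.

34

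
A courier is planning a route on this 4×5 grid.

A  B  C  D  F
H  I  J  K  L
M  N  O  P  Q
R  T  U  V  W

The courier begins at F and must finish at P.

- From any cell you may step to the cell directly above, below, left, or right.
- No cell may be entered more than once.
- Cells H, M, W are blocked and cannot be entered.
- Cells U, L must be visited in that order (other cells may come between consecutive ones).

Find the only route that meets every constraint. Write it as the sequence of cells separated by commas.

F, D, C, B, I, N, T, U, O, J, K, L, Q, P

The waypoints must appear in the order U, L, with no cell reused.
Route from F: 3× left (reaching B), 3× down (reaching T), right to U, 2× up (reaching J), 2× right (reaching L), down to Q, left to P — 13 moves in all.
Check: order respected (U at step 7, L at step 11).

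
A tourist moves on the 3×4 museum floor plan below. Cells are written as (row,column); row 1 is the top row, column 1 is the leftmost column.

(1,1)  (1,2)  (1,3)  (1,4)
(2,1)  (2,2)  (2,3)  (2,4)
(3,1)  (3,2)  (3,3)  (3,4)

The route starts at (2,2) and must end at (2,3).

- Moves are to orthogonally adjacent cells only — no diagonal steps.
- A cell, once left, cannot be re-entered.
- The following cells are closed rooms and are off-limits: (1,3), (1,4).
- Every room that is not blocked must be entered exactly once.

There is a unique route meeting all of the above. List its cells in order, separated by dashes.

Need to visit all 10 open cells exactly once, starting at (2,2) and ending at (2,3).
Cell (1,2) has only two open neighbours ((2,2) and (1,1)), so the path must pass straight through it: one of those is the cell it's entered from and the other is where it exits.
Route from (2,2): up to (1,2), left to (1,1), 2× down (reaching (3,1)), 3× right (reaching (3,4)), up to (2,4), left to (2,3) — 9 moves in all.
Check: all 10 open cells covered.

(2,2) - (1,2) - (1,1) - (2,1) - (3,1) - (3,2) - (3,3) - (3,4) - (2,4) - (2,3)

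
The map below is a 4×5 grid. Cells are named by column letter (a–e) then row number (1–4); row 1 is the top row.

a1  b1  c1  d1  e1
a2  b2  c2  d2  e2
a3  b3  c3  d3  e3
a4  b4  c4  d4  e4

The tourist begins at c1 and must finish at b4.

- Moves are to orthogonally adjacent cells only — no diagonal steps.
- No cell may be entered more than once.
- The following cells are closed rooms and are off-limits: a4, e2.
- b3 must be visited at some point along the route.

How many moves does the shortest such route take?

4

Any route passes through b3 somewhere between c1 and b4. Summing Manhattan distances along the two legs (c1 → b3 → b4) gives a lower bound of 3 + 1 = 4 moves.
A route of 4 moves achieves this: c1 → c2 → c3 → b3 → b4.
Since 4 matches the lower bound, it is optimal.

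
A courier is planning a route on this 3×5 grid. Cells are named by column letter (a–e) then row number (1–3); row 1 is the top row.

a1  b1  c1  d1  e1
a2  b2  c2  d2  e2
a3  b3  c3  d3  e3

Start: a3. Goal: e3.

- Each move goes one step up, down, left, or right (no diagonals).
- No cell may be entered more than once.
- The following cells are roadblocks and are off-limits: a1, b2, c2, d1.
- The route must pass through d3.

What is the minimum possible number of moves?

Any route passes through d3 somewhere between a3 and e3. Summing Manhattan distances along the two legs (a3 → d3 → e3) gives a lower bound of 3 + 1 = 4 moves.
A route of 4 moves achieves this: a3 → b3 → c3 → d3 → e3.
Since 4 matches the lower bound, it is optimal.

4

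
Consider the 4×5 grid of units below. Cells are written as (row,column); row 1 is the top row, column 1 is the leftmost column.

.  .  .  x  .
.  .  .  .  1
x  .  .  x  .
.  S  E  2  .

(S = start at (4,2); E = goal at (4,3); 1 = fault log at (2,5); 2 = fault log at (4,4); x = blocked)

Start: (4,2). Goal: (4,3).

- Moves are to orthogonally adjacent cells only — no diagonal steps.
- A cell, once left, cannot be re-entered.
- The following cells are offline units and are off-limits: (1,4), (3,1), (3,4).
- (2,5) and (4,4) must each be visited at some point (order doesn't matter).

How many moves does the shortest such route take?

9

Any route passes through (2,5) and (4,4) in some order between (4,2) and (4,3). Summing Manhattan distances along each leg and taking the cheapest ordering ((4,2) → (2,5) → (4,4) → (4,3)) gives a lower bound of 5 + 3 + 1 = 9 moves.
A route of 9 moves achieves this: (4,2) → (3,2) → (2,2) → (2,3) → (2,4) → (2,5) → (3,5) → (4,5) → (4,4) → (4,3).
Since 9 matches the lower bound, it is optimal.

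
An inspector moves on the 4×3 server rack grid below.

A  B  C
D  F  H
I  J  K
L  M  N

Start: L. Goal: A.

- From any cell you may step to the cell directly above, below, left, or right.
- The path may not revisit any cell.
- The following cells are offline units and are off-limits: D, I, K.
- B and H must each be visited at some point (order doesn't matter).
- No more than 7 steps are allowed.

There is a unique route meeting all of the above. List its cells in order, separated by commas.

L, M, J, F, H, C, B, A

The budget equals the shortest possible length, so every move has to be on a shortest route through the required cells.
Route from L: right to M, 2× up (reaching F), right to H, up to C, 2× left (reaching A) — 7 moves in all.
Check: all required cells visited; 7 ≤ 7 moves.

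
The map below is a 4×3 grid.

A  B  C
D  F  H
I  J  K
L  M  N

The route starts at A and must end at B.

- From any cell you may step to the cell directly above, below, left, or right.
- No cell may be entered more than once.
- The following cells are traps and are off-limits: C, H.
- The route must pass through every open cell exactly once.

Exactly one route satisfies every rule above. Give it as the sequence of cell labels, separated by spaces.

Need to visit all 10 open cells exactly once, starting at A and ending at B.
Cell L has only two open neighbours (I and M), so the path must pass straight through it: one of those is the cell it's entered from and the other is where it exits.
Route from A: down 3 to L, right 2 to N, up 1 to K, left 1 to J, up 2 to B — 9 moves in all.
Check: all 10 open cells covered.

A D I L M N K J F B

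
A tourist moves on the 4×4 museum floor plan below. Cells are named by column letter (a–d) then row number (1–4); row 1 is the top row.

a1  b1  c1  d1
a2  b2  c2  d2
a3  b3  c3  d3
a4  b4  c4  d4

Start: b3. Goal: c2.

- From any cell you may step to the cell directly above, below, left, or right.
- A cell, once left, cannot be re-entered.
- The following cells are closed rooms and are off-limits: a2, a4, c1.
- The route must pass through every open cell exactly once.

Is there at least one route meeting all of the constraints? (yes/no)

no

Cell a1 has only one open neighbour but is neither the start nor the goal, so a Hamiltonian route would have to both enter and leave it through the same neighbour — impossible without revisiting.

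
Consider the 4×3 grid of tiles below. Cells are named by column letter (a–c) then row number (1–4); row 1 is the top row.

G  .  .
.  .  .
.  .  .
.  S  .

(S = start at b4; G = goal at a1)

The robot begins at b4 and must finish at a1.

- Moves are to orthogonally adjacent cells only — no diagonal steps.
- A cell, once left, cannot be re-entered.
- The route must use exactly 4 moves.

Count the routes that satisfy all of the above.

Need simple routes of exactly 4 moves from b4 to a1 (Manhattan distance 4, so 0 moves are spent on a detour and 0 undoing it).
Enumerating: b4 b3 b2 b1 a1 | b4 b3 b2 a2 a1 | b4 b3 a3 a2 a1 | b4 a4 a3 a2 a1.
That gives 4 routes.

4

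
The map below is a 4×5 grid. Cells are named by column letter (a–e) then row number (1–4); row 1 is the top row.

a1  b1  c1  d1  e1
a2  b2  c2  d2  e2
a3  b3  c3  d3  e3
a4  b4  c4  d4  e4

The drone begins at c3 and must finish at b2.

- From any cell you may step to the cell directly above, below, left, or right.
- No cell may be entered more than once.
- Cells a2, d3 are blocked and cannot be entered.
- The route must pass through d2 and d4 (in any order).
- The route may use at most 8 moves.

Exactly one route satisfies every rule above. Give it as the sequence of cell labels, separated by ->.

Any route must reach d2 and d4 and still end at b2 within 8 moves, so the order of the required stops is forced.
Route from c3: down 1 to c4, right 2 to e4, up 2 to e2, left 3 to b2 — 8 moves in all.
Check: all required cells visited; 8 ≤ 8 moves.

c3 -> c4 -> d4 -> e4 -> e3 -> e2 -> d2 -> c2 -> b2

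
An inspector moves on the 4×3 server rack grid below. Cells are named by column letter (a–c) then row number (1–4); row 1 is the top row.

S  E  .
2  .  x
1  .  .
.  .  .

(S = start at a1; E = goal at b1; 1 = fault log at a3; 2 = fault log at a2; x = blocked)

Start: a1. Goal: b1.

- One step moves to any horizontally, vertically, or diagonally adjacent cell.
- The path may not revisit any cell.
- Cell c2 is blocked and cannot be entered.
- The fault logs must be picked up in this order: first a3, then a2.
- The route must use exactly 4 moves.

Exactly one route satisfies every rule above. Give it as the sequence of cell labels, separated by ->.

a1 -> b2 -> a3 -> a2 -> b1

The waypoints must appear in the order a3, a2, with no cell reused.
Route from a1: down-right 1 to b2, down-left 1 to a3, up 1 to a2, up-right 1 to b1 — 4 moves in all.
Check: order respected (1 at step 2, 2 at step 3); 4 moves as required.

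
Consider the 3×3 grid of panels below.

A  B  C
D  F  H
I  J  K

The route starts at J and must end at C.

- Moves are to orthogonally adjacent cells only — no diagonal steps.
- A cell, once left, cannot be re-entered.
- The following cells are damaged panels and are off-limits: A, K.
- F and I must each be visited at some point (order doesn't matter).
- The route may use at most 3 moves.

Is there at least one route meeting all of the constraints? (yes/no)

Even ignoring the no-revisit rule, getting from J to C, taking the cheapest ordering J → I → F → C needs at least 1 + 2 + 2 = 5 moves (Manhattan distance per leg), which exceeds the 3-move limit.

no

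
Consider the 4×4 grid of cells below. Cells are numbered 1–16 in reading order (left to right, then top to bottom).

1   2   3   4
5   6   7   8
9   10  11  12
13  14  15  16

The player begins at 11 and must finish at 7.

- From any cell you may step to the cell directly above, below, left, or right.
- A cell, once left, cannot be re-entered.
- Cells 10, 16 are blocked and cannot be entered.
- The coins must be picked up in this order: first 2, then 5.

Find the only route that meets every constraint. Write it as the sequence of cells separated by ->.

The waypoints must appear in the order 2, 5, with no cell reused.
Route from 11: right to 12, 2× up (reaching 4), 3× left (reaching 1), down to 5, 2× right (reaching 7) — 9 moves in all.
Check: order respected (2 at step 5, 5 at step 7).

11 -> 12 -> 8 -> 4 -> 3 -> 2 -> 1 -> 5 -> 6 -> 7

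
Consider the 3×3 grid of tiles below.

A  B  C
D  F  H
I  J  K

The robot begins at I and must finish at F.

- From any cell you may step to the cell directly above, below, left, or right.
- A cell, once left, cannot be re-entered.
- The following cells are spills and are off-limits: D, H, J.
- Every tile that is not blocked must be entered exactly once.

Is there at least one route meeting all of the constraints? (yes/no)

Cell A has only one open neighbour but is neither the start nor the goal, so a Hamiltonian route would have to both enter and leave it through the same neighbour — impossible without revisiting.

no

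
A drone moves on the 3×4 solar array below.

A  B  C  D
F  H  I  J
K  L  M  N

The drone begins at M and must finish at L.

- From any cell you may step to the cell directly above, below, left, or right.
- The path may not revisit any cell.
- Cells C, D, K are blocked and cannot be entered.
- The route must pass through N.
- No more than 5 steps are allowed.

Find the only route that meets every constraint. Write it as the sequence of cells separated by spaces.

The budget equals the shortest possible length, so every move has to be on a shortest route through the required cells.
Route from M: right to N, up to J, 2× left (reaching H), down to L — 5 moves in all.
Check: all required cells visited; 5 ≤ 5 moves.

M N J I H L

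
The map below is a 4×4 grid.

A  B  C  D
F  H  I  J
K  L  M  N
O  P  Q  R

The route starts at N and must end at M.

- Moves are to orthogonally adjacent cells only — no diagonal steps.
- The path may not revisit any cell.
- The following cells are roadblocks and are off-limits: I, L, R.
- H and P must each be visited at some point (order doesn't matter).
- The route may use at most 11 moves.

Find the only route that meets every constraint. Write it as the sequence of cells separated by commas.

Any route must reach H and P and still end at M within 11 moves, so the order of the required stops is forced.
Route from N: 2× up (reaching D), 2× left (reaching B), down to H, left to F, 2× down (reaching O), 2× right (reaching Q), up to M — 11 moves in all.
Check: all required cells visited; 11 ≤ 11 moves.

N, J, D, C, B, H, F, K, O, P, Q, M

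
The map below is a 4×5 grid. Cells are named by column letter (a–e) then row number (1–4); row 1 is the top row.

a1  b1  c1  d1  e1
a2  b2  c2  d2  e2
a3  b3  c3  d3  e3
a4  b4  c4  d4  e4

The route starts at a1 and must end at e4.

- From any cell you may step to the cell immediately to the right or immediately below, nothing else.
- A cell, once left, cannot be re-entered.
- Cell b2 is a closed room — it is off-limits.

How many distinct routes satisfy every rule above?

A right/down-only route from a1 to e4 makes exactly 3 down-moves and 4 right-moves in some order.
With no other constraints that would be C(7,3) = 35 routes.
Subtract routes through each blocked cell (inclusion–exclusion for overlaps): − through b2: 20 → 15.
That gives 15 routes.

15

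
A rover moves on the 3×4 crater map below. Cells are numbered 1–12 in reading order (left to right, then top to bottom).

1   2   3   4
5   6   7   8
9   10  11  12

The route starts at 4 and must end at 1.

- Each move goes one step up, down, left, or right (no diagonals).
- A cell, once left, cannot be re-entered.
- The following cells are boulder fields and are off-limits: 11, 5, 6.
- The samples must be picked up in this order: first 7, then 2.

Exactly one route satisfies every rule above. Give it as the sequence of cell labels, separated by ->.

The waypoints must appear in the order 7, 2, with no cell reused.
Route from 4: down 1 to 8, left 1 to 7, up 1 to 3, left 2 to 1 — 5 moves in all.
Check: order respected (7 at step 2, 2 at step 4).

4 -> 8 -> 7 -> 3 -> 2 -> 1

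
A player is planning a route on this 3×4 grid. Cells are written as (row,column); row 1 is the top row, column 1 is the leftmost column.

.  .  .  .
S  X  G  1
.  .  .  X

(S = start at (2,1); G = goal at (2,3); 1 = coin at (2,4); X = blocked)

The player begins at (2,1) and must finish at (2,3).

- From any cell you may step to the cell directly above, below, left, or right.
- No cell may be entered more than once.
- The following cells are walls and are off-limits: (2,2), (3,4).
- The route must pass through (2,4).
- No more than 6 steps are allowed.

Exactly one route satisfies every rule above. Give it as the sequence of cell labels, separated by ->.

Any route must reach (2,4) and still end at (2,3) within 6 moves, so the order of the required stops is forced.
Route from (2,1): up 1 to (1,1), right 3 to (1,4), down 1 to (2,4), left 1 to (2,3) — 6 moves in all.
Check: all required cells visited; 6 ≤ 6 moves.

(2,1) -> (1,1) -> (1,2) -> (1,3) -> (1,4) -> (2,4) -> (2,3)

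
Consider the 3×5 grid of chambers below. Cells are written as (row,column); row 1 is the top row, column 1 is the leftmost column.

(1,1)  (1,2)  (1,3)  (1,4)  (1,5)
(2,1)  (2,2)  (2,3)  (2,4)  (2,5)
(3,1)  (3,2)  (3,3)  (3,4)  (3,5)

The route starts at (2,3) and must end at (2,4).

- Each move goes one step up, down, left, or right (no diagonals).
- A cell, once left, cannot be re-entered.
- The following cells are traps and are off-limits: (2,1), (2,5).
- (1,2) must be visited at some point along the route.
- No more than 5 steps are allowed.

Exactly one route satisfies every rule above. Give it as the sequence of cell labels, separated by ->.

The budget equals the shortest possible length, so every move has to be on a shortest route through the required cells.
Route from (2,3): left 1 to (2,2), up 1 to (1,2), right 2 to (1,4), down 1 to (2,4) — 5 moves in all.
Check: all required cells visited; 5 ≤ 5 moves.

(2,3) -> (2,2) -> (1,2) -> (1,3) -> (1,4) -> (2,4)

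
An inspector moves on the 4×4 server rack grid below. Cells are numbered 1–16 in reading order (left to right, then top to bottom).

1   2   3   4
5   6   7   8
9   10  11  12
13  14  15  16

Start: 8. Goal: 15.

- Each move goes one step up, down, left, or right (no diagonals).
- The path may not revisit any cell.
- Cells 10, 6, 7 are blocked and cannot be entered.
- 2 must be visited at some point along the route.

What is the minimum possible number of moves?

Any route passes through 2 somewhere between 8 and 15. Summing Manhattan distances along the two legs (8 → 2 → 15) gives a lower bound of 3 + 4 = 7 moves.
That bound ignores the blocked cells. Measuring each leg by the fewest moves that actually steer around them (8→2: 3; 2→15: 6) raises the lower bound to 9.
A route of 9 moves exists: 8 → 4 → 3 → 2 → 1 → 5 → 9 → 13 → 14 → 15.
Since 9 matches that lower bound, it is optimal.

9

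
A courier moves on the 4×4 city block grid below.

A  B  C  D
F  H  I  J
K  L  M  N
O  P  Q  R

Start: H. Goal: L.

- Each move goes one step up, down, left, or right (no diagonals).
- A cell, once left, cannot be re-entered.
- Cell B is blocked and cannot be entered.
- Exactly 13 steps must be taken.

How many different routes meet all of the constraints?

Need simple routes of exactly 13 moves from H to L (Manhattan distance 1, so 6 moves are spent on a detour and 6 undoing it).
Enumerating: H F K O P Q R N J D C I M L.
That gives 1 route.

1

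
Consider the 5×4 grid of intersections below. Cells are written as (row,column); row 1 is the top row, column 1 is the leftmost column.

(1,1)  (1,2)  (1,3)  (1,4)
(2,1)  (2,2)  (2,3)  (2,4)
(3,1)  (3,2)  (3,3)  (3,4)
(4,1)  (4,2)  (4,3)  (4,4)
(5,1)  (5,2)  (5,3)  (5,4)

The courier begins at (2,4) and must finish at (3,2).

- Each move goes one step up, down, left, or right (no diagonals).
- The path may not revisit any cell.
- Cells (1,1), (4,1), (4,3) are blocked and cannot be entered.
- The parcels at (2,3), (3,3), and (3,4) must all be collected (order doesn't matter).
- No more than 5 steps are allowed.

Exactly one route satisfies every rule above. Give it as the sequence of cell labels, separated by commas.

(2,4), (3,4), (3,3), (2,3), (2,2), (3,2)

Any route must reach (2,3), (3,3), and (3,4) and still end at (3,2) within 5 moves, so the order of the required stops is forced.
Route from (2,4): down to (3,4), left to (3,3), up to (2,3), left to (2,2), down to (3,2) — 5 moves in all.
Check: all required cells visited; 5 ≤ 5 moves.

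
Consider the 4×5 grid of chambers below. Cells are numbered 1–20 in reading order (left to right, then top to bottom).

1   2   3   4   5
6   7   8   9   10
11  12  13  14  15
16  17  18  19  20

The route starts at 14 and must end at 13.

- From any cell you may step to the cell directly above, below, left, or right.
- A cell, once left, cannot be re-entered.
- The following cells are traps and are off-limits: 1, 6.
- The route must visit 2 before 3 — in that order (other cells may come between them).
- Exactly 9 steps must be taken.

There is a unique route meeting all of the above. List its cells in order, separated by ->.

14 -> 19 -> 18 -> 17 -> 12 -> 7 -> 2 -> 3 -> 8 -> 13

The waypoints must appear in the order 2, 3, with no cell reused.
Route from 14: down 1 to 19, left 2 to 17, up 3 to 2, right 1 to 3, down 2 to 13 — 9 moves in all.
Check: order respected (2 at step 6, 3 at step 7); 9 moves as required.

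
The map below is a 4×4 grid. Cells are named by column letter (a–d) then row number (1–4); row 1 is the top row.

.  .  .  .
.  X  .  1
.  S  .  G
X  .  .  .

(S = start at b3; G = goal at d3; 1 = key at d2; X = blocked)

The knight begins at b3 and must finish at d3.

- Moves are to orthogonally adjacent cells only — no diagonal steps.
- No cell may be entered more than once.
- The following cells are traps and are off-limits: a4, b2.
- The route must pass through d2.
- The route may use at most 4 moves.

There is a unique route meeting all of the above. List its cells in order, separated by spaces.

Any route must reach d2 and still end at d3 within 4 moves, so the order of the required stops is forced.
Route from b3: right to c3, up to c2, right to d2, down to d3 — 4 moves in all.
Check: all required cells visited; 4 ≤ 4 moves.

b3 c3 c2 d2 d3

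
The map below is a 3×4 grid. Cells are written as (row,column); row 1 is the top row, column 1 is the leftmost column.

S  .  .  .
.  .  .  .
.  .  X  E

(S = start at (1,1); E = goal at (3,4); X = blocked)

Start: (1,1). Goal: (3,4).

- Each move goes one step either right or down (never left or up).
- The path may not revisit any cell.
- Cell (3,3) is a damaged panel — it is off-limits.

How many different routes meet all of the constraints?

4

A right/down-only route from (1,1) to (3,4) makes exactly 2 down-moves and 3 right-moves in some order.
With no other constraints that would be C(5,2) = 10 routes.
Subtract routes through each blocked cell (inclusion–exclusion for overlaps): − through (3,3): 6 → 4.
That gives 4 routes.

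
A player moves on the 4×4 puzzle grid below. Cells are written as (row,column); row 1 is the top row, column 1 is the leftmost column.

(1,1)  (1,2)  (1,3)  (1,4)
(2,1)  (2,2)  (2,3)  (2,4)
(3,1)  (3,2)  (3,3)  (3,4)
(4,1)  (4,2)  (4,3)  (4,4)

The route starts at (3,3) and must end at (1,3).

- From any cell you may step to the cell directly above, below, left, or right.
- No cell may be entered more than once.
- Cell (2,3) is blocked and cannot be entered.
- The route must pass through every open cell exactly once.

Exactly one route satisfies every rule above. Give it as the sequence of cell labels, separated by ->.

Need to visit all 15 open cells exactly once, starting at (3,3) and ending at (1,3).
Cell (4,4) has only two open neighbours ((3,4) and (4,3)), so the path must pass straight through it: one of those is the cell it's entered from and the other is where it exits.
Route from (3,3): left to (3,2), 2× up (reaching (1,2)), left to (1,1), 3× down (reaching (4,1)), 3× right (reaching (4,4)), 3× up (reaching (1,4)), left to (1,3) — 14 moves in all.
Check: all 15 open cells covered.

(3,3) -> (3,2) -> (2,2) -> (1,2) -> (1,1) -> (2,1) -> (3,1) -> (4,1) -> (4,2) -> (4,3) -> (4,4) -> (3,4) -> (2,4) -> (1,4) -> (1,3)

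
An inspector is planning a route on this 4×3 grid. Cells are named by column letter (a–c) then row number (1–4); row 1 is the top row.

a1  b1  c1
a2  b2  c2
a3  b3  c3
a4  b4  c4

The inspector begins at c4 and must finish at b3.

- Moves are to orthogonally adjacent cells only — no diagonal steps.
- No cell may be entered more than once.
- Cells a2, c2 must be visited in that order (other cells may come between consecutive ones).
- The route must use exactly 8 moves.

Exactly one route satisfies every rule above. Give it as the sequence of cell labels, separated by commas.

c4, b4, a4, a3, a2, b2, c2, c3, b3

The waypoints must appear in the order a2, c2, with no cell reused.
Route from c4: 2× left (reaching a4), 2× up (reaching a2), 2× right (reaching c2), down to c3, left to b3 — 8 moves in all.
Check: order respected (a2 at step 4, c2 at step 6); 8 moves as required.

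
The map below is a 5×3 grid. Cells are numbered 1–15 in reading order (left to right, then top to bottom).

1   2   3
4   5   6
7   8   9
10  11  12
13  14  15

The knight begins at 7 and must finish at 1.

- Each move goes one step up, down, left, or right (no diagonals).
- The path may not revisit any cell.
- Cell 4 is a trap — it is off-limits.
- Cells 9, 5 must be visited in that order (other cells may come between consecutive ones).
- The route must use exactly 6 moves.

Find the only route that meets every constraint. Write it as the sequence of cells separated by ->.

7 -> 8 -> 9 -> 6 -> 5 -> 2 -> 1

The waypoints must appear in the order 9, 5, with no cell reused.
Route from 7: right 2 to 9, up 1 to 6, left 1 to 5, up 1 to 2, left 1 to 1 — 6 moves in all.
Check: order respected (9 at step 2, 5 at step 4); 6 moves as required.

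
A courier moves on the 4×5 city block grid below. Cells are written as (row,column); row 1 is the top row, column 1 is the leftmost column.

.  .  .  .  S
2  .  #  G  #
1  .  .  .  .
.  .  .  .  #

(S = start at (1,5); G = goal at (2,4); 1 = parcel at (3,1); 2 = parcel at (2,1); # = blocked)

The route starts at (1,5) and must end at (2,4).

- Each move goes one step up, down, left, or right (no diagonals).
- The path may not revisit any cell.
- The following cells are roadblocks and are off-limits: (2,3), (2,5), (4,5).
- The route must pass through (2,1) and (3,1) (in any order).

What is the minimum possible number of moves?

Any route passes through (2,1) and (3,1) in some order between (1,5) and (2,4). Summing Manhattan distances along each leg and taking the cheapest ordering ((1,5) → (3,1) → (2,1) → (2,4)) gives a lower bound of 6 + 1 + 3 = 10 moves.
A route of 10 moves achieves this: (1,5) → (1,4) → (1,3) → (1,2) → (2,2) → (2,1) → (3,1) → (3,2) → (3,3) → (3,4) → (2,4).
Since 10 matches the lower bound, it is optimal.

10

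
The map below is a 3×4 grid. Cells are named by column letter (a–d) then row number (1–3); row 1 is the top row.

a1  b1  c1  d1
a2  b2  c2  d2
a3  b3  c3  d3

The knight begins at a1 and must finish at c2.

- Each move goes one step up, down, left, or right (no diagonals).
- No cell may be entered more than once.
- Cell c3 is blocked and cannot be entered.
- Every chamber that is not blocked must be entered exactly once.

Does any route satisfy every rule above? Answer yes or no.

Cell d3 has only one open neighbour but is neither the start nor the goal, so a Hamiltonian route would have to both enter and leave it through the same neighbour — impossible without revisiting.

no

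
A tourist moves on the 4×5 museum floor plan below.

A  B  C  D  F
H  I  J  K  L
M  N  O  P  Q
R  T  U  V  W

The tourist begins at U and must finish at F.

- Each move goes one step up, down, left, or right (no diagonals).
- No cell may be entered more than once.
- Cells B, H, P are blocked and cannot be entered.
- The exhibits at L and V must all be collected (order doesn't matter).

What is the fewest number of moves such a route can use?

5

Any route passes through L and V in some order between U and F. Summing Manhattan distances along each leg and taking the cheapest ordering (U → V → L → F) gives a lower bound of 1 + 3 + 1 = 5 moves.
A route of 5 moves achieves this: U → V → W → Q → L → F.
Since 5 matches the lower bound, it is optimal.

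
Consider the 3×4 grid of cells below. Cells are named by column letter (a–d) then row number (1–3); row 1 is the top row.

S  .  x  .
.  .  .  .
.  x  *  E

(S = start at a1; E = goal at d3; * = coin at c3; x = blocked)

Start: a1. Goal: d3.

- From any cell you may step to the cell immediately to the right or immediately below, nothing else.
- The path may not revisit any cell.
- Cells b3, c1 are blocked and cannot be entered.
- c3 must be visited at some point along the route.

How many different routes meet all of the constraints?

2

A right/down-only route from a1 to d3 makes exactly 2 down-moves and 3 right-moves in some order.
With no other constraints that would be C(5,2) = 10 routes.
Split at c3 and multiply the segment counts (each segment already excludes blocked cells): a1→c3: 2; c3→d3: 1; product = 2.
That gives 2 routes.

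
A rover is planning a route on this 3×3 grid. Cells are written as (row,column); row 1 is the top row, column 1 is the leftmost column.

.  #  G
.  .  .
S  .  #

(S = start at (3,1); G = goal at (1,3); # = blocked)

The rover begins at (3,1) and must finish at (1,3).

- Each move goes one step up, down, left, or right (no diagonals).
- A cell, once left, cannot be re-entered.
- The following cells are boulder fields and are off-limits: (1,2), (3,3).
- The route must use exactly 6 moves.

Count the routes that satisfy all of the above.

0

Need simple routes of exactly 6 moves from (3,1) to (1,3) (Manhattan distance 4, so 1 moves are spent on a detour and 1 undoing it).
No route satisfies every constraint, so the count is 0.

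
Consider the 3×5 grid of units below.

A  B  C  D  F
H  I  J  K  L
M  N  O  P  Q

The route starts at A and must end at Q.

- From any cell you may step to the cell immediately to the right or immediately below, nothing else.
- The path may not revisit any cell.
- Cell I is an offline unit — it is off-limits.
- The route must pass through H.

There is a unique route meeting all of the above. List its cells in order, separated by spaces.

A H M N O P Q

Moves only go right or down, so the column and row indices never decrease.
Route from A: down 2 to M, right 4 to Q — 6 moves in all.
Check: all required cells visited.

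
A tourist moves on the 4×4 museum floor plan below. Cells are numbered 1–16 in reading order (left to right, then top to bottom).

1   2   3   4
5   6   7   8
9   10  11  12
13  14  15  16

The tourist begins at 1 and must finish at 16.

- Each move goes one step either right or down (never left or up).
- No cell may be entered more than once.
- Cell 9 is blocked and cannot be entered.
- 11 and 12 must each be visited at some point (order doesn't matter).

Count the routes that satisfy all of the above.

5

A right/down-only route from 1 to 16 makes exactly 3 down-moves and 3 right-moves in some order.
With no other constraints that would be C(6,3) = 20 routes.
A monotone route can only reach the required cells in the order 11, 12, so split there and multiply the segment counts (each segment already excludes blocked cells): 1→11: 5; 11→12: 1; 12→16: 1; product = 5.
That gives 5 routes.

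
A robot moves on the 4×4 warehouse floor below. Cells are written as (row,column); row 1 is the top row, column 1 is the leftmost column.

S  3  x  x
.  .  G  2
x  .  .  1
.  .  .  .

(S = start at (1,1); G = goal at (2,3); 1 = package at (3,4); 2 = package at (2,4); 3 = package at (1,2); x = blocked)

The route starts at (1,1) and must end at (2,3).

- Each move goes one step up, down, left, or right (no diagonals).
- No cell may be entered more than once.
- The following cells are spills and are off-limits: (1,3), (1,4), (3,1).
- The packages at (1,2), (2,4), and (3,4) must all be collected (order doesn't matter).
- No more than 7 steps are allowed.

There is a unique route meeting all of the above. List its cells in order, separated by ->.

(1,1) -> (1,2) -> (2,2) -> (3,2) -> (3,3) -> (3,4) -> (2,4) -> (2,3)

Any route must reach (1,2), (2,4), and (3,4) and still end at (2,3) within 7 moves, so the order of the required stops is forced.
Route from (1,1): right to (1,2), 2× down (reaching (3,2)), 2× right (reaching (3,4)), up to (2,4), left to (2,3) — 7 moves in all.
Check: all required cells visited; 7 ≤ 7 moves.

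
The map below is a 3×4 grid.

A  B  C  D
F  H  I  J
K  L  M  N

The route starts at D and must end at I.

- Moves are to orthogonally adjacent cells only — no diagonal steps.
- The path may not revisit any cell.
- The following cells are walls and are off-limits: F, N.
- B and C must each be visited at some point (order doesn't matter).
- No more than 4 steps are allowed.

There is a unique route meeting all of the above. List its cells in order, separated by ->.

The budget equals the shortest possible length, so every move has to be on a shortest route through the required cells.
Route from D: left 2 to B, down 1 to H, right 1 to I — 4 moves in all.
Check: all required cells visited; 4 ≤ 4 moves.

D -> C -> B -> H -> I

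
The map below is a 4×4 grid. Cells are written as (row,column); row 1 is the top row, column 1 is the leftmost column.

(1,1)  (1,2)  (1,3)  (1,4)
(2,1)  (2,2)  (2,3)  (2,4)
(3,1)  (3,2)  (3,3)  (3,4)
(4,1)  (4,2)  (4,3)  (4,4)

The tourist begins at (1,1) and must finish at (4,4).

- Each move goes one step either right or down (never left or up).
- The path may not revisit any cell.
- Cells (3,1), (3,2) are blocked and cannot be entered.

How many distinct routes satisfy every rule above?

10

A right/down-only route from (1,1) to (4,4) makes exactly 3 down-moves and 3 right-moves in some order.
With no other constraints that would be C(6,3) = 20 routes.
Subtract routes through each blocked cell (inclusion–exclusion for overlaps): − through (3,1): 4 − through (3,2): 9 + through (3,1)&(3,2): 3 → 10.
That gives 10 routes.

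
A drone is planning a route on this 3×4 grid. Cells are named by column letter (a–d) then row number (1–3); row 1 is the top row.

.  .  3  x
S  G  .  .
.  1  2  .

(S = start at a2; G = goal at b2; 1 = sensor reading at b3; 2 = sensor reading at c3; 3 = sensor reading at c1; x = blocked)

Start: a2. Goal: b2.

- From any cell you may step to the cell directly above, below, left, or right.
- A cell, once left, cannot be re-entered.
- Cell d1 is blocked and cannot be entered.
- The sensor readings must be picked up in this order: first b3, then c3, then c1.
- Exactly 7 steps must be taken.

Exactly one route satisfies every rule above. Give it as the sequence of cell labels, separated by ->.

The waypoints must appear in the order b3, c3, c1, with no cell reused.
Route from a2: down to a3, 2× right (reaching c3), 2× up (reaching c1), left to b1, down to b2 — 7 moves in all.
Check: order respected (1 at step 2, 2 at step 3, 3 at step 5); 7 moves as required.

a2 -> a3 -> b3 -> c3 -> c2 -> c1 -> b1 -> b2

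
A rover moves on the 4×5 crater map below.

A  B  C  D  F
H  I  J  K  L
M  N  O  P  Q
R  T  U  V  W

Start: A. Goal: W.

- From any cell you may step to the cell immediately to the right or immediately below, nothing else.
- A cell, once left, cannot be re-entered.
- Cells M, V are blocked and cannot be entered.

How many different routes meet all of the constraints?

14

A right/down-only route from A to W makes exactly 3 down-moves and 4 right-moves in some order.
With no other constraints that would be C(7,3) = 35 routes.
Subtract routes through each blocked cell (inclusion–exclusion for overlaps): − through M: 5 − through V: 20 + through M&V: 4 → 14.
That gives 14 routes.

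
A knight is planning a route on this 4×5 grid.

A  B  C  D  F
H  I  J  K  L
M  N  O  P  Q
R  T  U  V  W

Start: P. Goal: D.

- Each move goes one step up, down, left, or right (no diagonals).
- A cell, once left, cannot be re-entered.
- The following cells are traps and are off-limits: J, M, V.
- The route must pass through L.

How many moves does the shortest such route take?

Any route passes through L somewhere between P and D. Summing Manhattan distances along the two legs (P → L → D) gives a lower bound of 2 + 2 = 4 moves.
A route of 4 moves achieves this: P → K → L → F → D.
Since 4 matches the lower bound, it is optimal.

4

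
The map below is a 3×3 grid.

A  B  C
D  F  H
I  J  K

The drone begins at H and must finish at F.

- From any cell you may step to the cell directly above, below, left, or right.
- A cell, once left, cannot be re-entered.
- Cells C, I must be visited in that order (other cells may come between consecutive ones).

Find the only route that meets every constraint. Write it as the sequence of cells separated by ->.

The waypoints must appear in the order C, I, with no cell reused.
Route from H: up to C, 2× left (reaching A), 2× down (reaching I), right to J, up to F — 7 moves in all.
Check: order respected (C at step 1, I at step 5).

H -> C -> B -> A -> D -> I -> J -> F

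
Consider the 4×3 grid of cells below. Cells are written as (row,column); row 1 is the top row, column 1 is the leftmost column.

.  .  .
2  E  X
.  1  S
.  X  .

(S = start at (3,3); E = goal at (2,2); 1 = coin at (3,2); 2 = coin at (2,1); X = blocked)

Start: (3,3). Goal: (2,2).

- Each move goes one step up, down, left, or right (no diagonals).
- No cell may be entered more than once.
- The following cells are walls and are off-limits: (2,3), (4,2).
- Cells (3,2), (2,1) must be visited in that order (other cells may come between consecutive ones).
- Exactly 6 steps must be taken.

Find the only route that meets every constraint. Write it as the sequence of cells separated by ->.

The waypoints must appear in the order (3,2), (2,1), with no cell reused.
Route from (3,3): 2× left (reaching (3,1)), 2× up (reaching (1,1)), right to (1,2), down to (2,2) — 6 moves in all.
Check: order respected (1 at step 1, 2 at step 3); 6 moves as required.

(3,3) -> (3,2) -> (3,1) -> (2,1) -> (1,1) -> (1,2) -> (2,2)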